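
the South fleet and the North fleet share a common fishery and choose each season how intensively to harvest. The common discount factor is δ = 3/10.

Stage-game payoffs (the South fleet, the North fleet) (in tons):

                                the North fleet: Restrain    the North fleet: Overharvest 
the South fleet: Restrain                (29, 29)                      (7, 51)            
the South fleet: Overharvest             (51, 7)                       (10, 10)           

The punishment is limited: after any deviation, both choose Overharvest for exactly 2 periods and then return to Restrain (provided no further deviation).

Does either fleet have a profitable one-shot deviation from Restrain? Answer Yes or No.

Yes

A one-shot deviation gives 51 now, then 10 for 2 periods, then back to 29.
Gain from deviating: (51−29) today; loss: (29−10) in each of the next 2 periods.
No-deviation condition: (29−10)(δ+…+δ^2) ≥ 51−29, i.e. δ+…+δ^2 ≥ 22/19.
At δ = 3/10: δ+…+δ^2 = 0.3900 < 1.1579.
So cooperation is not sustainable.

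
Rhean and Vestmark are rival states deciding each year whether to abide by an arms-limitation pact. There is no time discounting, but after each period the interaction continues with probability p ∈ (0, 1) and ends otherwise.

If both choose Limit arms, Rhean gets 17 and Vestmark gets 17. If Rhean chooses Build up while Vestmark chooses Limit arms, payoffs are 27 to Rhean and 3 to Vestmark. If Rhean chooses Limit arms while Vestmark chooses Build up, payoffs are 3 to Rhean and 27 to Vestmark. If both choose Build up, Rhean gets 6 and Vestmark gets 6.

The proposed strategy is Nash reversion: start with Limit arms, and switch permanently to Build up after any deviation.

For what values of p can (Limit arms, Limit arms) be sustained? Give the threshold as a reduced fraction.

10/21

With no time discounting, the continuation probability p plays the role of the discount factor.
Grim-trigger IC: 17/(1−p) ≥ 27 + 6p/(1−p) ⇒ p ≥ (27−17)/(27−6) = 10/21.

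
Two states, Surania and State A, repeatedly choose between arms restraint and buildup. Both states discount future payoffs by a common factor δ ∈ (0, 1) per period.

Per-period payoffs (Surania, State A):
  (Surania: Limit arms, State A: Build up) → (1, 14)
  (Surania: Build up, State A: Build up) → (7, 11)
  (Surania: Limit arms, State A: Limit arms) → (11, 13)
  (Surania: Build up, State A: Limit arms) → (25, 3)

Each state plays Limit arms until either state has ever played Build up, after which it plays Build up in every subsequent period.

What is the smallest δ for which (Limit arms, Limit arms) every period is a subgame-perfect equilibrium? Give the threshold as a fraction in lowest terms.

7/9

Surania: cooperation gives 11 each period; deviation gives 25 once then 7 forever.
  11/(1−δ) ≥ 25 + 7δ/(1−δ) ⇒ δ ≥ 14/18 = 7/9.
State A: cooperation gives 13 each period; deviation gives 14 once then 11 forever.
  δ ≥ 1/3.
Both must hold, so the binding constraint is Surania's: δ ≥ 7/9.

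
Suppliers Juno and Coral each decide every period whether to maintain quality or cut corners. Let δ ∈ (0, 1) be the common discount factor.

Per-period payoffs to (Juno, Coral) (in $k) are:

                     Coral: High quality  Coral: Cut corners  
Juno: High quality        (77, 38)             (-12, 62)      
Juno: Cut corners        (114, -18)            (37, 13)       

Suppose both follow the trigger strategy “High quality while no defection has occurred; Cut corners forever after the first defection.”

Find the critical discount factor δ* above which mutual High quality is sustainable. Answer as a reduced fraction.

Juno: cooperation gives 77 each period; deviation gives 114 once then 37 forever.
  77/(1−δ) ≥ 114 + 37δ/(1−δ) ⇒ δ ≥ 37/77.
Coral: cooperation gives 38 each period; deviation gives 62 once then 13 forever.
  δ ≥ 24/49.
Both must hold, so the binding constraint is Coral's: δ ≥ 24/49.

24/49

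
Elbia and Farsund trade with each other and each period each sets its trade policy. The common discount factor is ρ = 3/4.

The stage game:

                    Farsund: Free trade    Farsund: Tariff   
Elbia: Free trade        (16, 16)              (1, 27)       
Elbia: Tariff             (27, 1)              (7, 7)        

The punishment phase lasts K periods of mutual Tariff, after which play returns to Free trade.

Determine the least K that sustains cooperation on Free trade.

2

IC: ρ(1−ρ^K)/(1−ρ) ≥ (27−16)/(16−7) = 11/9.
With ρ = 3/4: need 1 − ρ^K ≥ 11/9·(1−3/4)/(3/4), i.e. ρ^K ≤ 0.5926.
Since (3/4)^1 = 0.7500 and (3/4)^2 = 0.5625, the smallest such K is 2.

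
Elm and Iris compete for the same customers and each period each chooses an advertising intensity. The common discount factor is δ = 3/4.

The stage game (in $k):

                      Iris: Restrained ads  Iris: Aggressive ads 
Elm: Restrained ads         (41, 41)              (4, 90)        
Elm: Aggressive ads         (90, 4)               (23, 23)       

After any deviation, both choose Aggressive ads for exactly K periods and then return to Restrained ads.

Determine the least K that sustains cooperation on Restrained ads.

9

Need Σ_{k=1}^{K} δ^k ≥ (90−41)/(41−23) = 2.7222 at δ = 3/4.
At K = 8 the sum is 2.6997 < 2.7222; at K = 9 it is 2.7747 ≥ 2.7222.
So the minimum punishment length is K = 9.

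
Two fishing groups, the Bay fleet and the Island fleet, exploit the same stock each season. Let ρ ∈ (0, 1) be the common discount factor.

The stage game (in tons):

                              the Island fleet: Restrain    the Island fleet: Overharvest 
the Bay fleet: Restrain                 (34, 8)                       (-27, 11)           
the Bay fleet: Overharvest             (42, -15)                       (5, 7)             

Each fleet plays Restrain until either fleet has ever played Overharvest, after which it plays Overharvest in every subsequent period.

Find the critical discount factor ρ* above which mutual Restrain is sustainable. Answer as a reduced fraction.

the Bay fleet: cooperation gives 34 each period; deviation gives 42 once then 5 forever.
  34/(1−ρ) ≥ 42 + 5ρ/(1−ρ) ⇒ ρ ≥ 8/37.
the Island fleet: cooperation gives 8 each period; deviation gives 11 once then 7 forever.
  ρ ≥ 3/4.
Both must hold, so the binding constraint is the Island fleet's: ρ ≥ 3/4.

3/4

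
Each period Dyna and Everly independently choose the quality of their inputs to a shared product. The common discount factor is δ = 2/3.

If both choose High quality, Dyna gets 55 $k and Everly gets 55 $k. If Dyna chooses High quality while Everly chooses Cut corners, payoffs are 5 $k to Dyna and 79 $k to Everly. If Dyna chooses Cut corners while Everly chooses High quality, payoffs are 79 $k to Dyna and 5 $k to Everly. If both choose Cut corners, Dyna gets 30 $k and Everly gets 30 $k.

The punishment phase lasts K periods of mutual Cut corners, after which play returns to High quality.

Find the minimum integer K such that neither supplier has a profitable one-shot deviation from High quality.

No profitable deviation requires (55−30)(δ+…+δ^K) ≥ 79−55, i.e. δ+…+δ^K ≥ 24/25 ≈ 0.9600.
With δ = 2/3, the partial sums are K=1: 0.6667, K=2: 1.1111.
K = 2 is the first length at which the sum reaches 0.9600.

2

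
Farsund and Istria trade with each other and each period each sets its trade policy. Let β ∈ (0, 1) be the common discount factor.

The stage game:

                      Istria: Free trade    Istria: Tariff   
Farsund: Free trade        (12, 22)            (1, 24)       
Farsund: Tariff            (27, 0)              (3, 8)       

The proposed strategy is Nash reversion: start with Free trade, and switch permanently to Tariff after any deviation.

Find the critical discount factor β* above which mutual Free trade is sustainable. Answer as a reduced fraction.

Farsund: cooperation gives 12 each period; deviation gives 27 once then 3 forever.
  12/(1−β) ≥ 27 + 3β/(1−β) ⇒ β ≥ 15/24 = 5/8.
Istria: cooperation gives 22 each period; deviation gives 24 once then 8 forever.
  β ≥ 2/16 = 1/8.
Both must hold, so the binding constraint is Farsund's: β ≥ 5/8.

5/8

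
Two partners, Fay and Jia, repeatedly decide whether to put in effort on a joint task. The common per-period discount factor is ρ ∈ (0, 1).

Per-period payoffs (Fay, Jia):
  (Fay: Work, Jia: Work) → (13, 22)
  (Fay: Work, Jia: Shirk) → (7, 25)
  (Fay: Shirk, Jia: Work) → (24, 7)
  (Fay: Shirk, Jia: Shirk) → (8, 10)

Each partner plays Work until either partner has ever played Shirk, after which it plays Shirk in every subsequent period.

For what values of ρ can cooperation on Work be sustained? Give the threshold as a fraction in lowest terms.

For Fay: deviation gain 24−13 = 11, per-period punishment loss 13−8 = 5. IC gives ρ ≥ 11/16.
For Jia: gain 3, loss 12 per period, so ρ ≥ 3/15 = 1/5.
The tighter constraint is Fay's, so cooperation needs ρ ≥ 11/16.

11/16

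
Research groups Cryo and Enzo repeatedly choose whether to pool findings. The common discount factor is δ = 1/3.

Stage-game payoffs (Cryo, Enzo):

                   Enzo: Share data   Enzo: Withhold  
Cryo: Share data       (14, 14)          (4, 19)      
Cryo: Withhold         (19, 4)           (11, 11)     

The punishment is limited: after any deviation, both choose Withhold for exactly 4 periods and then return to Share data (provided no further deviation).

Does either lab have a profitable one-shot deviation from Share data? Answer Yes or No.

Comparing payoff streams over the 5 periods until play realigns: cooperate → 14(1+δ+…+δ^4); deviate → 19 + 11(δ+…+δ^4).
Cooperation is sustained iff (14−11)(δ+…+δ^4) ≥ 19−14.
δ+…+δ^4 = 1/3·(1−(1/3)^4)/(1−1/3) = 0.4938, and (19−14)/(14−11) = 1.6667.
0.4938 < 1.6667, so cooperation is not sustainable.

Yes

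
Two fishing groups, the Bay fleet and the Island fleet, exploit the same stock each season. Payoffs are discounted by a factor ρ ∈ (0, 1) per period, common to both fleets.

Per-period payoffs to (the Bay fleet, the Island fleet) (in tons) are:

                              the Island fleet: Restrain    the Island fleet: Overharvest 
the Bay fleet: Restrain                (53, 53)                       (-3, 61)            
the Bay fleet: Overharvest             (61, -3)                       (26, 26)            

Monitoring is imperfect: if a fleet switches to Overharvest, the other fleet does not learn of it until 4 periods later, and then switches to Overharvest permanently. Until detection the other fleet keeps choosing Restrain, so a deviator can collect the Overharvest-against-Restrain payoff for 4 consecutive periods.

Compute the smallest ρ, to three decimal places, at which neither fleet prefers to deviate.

The best deviation is to choose Overharvest for all 4 undetected periods, earning 61 each, then 26 forever once detected.
Deviation value: 61(1−ρ^4)/(1−ρ) + 26ρ^4/(1−ρ); cooperation value: 53/(1−ρ).
IC: 53 ≥ 61(1−ρ^4) + 26ρ^4 = 61 − 35ρ^4.
So ρ^4 ≥ 8/35, giving ρ ≥ (8/35)^(1/4) ≈ 0.691.

0.691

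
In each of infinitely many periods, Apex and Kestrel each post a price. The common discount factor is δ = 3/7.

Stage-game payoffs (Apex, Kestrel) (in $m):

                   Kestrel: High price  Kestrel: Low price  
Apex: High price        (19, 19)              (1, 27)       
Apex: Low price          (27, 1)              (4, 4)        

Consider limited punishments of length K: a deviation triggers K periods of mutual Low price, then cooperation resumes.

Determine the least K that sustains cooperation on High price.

2

Need Σ_{k=1}^{K} δ^k ≥ (27−19)/(19−4) = 0.5333 at δ = 3/7.
At K = 1 the sum is 0.4286 < 0.5333; at K = 2 it is 0.6122 ≥ 0.5333.
So the minimum punishment length is K = 2.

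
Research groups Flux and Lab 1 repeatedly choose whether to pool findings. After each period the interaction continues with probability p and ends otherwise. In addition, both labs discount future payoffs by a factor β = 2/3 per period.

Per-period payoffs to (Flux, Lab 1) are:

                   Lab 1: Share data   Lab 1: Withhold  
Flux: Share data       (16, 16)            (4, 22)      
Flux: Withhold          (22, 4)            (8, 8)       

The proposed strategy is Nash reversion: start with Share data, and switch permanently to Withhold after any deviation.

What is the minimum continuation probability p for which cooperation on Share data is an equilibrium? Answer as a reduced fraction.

9/14

With continuation probability p and discount β, the effective per-period discount factor is βp.
Grim-trigger IC: βp ≥ (22−16)/(22−8) = 3/7.
So p ≥ (3/7)/(2/3) = 9/14.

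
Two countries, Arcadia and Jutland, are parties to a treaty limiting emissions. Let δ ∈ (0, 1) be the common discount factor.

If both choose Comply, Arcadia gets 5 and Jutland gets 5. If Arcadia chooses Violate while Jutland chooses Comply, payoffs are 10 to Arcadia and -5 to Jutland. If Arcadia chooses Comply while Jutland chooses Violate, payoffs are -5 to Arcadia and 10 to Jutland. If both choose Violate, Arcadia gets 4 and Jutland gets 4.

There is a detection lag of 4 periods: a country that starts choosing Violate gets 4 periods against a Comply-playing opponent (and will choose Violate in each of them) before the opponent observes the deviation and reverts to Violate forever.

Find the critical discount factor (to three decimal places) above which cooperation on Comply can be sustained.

A deviator earns 10 for 4 periods, then 4 forever; cooperating earns 5 forever. Multiplying the IC by (1−δ):
5 ≥ 10(1−δ^4) + 4δ^4, so 6·δ^4 ≥ 5 and δ^4 ≥ 5/6.
δ ≥ (5/6)^(1/4) ≈ 0.955.

0.955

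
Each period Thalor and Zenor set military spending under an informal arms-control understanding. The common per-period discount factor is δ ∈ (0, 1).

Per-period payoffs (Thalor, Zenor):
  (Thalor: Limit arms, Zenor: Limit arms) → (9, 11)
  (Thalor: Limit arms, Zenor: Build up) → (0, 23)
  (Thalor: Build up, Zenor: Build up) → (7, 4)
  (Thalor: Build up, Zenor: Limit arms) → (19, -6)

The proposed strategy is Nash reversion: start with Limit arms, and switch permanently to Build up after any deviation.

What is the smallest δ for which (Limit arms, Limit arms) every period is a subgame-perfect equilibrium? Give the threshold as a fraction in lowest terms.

Thalor: cooperation gives 9 each period; deviation gives 19 once then 7 forever.
  9/(1−δ) ≥ 19 + 7δ/(1−δ) ⇒ δ ≥ 10/12 = 5/6.
Zenor: cooperation gives 11 each period; deviation gives 23 once then 4 forever.
  δ ≥ 12/19.
Both must hold, so the binding constraint is Thalor's: δ ≥ 5/6.

5/6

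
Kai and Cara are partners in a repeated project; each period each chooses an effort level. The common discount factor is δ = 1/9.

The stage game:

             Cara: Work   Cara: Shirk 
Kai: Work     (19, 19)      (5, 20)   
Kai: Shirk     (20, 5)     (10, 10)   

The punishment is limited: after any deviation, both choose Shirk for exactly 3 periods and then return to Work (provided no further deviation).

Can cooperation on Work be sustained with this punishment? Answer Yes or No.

Yes

Comparing payoff streams over the 4 periods until play realigns: cooperate → 19(1+δ+…+δ^3); deviate → 20 + 10(δ+…+δ^3).
Cooperation is sustained iff (19−10)(δ+…+δ^3) ≥ 20−19.
δ+…+δ^3 = 1/9·(1−(1/9)^3)/(1−1/9) = 0.1248, and (20−19)/(19−10) = 0.1111.
0.1248 ≥ 0.1111, so cooperation is sustainable.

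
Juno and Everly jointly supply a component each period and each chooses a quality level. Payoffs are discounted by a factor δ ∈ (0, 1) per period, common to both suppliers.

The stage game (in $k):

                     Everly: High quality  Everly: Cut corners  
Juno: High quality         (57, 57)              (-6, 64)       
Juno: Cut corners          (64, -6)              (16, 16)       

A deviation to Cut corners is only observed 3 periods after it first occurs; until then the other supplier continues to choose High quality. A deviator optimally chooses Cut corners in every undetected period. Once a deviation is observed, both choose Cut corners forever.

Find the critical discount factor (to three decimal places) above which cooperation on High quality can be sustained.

0.526

The best deviation is to choose Cut corners for all 3 undetected periods, earning 64 each, then 16 forever once detected.
Deviation value: 64(1−δ^3)/(1−δ) + 16δ^3/(1−δ); cooperation value: 57/(1−δ).
IC: 57 ≥ 64(1−δ^3) + 16δ^3 = 64 − 48δ^3.
So δ^3 ≥ 7/48, giving δ ≥ (7/48)^(1/3) ≈ 0.526.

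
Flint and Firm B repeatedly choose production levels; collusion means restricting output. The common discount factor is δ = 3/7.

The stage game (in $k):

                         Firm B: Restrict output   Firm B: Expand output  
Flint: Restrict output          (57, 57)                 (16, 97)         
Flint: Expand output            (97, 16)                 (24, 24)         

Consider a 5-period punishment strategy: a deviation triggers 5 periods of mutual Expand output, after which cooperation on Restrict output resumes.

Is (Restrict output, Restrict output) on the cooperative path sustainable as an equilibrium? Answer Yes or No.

No

Comparing payoff streams over the 6 periods until play realigns: cooperate → 57(1+δ+…+δ^5); deviate → 97 + 24(δ+…+δ^5).
Cooperation is sustained iff (57−24)(δ+…+δ^5) ≥ 97−57.
δ+…+δ^5 = 3/7·(1−(3/7)^5)/(1−3/7) = 0.7392, and (97−57)/(57−24) = 1.2121.
0.7392 < 1.2121, so cooperation is not sustainable.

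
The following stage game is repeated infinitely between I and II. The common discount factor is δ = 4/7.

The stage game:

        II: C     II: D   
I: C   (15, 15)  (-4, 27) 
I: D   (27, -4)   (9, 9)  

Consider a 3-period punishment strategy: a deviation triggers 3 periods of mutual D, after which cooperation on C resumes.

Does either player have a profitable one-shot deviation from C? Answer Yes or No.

Comparing payoff streams over the 4 periods until play realigns: cooperate → 15(1+δ+…+δ^3); deviate → 27 + 9(δ+…+δ^3).
Cooperation is sustained iff (15−9)(δ+…+δ^3) ≥ 27−15.
δ+…+δ^3 = 4/7·(1−(4/7)^3)/(1−4/7) = 1.0845, and (27−15)/(15−9) = 2.0000.
1.0845 < 2.0000, so cooperation is not sustainable.

Yes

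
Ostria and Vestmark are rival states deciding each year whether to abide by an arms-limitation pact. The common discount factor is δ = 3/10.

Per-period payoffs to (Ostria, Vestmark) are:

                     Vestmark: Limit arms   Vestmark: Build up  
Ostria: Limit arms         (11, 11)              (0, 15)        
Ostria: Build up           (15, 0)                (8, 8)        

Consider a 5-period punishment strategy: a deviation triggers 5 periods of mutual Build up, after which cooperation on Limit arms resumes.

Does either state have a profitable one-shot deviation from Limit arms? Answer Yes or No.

Yes

Comparing payoff streams over the 6 periods until play realigns: cooperate → 11(1+δ+…+δ^5); deviate → 15 + 8(δ+…+δ^5).
Cooperation is sustained iff (11−8)(δ+…+δ^5) ≥ 15−11.
δ+…+δ^5 = 3/10·(1−(3/10)^5)/(1−3/10) = 0.4275, and (15−11)/(11−8) = 1.3333.
0.4275 < 1.3333, so cooperation is not sustainable.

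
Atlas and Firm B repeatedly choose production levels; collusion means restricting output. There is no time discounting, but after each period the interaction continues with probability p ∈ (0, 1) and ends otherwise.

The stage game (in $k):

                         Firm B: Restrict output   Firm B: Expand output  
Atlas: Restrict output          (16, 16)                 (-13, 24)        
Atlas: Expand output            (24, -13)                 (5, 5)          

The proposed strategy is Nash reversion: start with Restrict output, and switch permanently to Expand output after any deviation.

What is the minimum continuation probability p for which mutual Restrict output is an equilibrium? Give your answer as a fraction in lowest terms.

Expected cooperation value is 16 + p·16 + p²·16 + … = 16/(1−p); deviation gives 24 + p·5/(1−p).
16 ≥ 24(1−p) + 5p ⇒ 19p ≥ 8 ⇒ p ≥ 8/19.

8/19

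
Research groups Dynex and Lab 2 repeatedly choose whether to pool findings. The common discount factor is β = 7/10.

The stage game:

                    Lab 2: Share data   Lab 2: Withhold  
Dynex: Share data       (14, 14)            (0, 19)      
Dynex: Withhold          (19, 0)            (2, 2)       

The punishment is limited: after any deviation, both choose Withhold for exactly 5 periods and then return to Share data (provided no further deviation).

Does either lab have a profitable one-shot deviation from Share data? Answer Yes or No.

No

IC: β+…+β^5 ≥ (19−14)/(14−2) = 5/12.
At β = 7/10: partial sum = 1.9412 ≥ 0.4167. Cooperation sustainable.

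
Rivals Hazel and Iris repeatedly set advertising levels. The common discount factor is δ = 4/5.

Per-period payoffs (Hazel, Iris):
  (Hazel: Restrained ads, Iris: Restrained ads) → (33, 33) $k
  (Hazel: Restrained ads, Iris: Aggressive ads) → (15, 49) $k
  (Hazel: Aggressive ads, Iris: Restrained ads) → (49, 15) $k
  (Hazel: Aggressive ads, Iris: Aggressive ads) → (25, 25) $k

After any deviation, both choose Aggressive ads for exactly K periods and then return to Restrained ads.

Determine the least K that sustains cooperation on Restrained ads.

4

Need Σ_{k=1}^{K} δ^k ≥ (49−33)/(33−25) = 2.0000 at δ = 4/5.
At K = 3 the sum is 1.9520 < 2.0000; at K = 4 it is 2.3616 ≥ 2.0000.
So the minimum punishment length is K = 4.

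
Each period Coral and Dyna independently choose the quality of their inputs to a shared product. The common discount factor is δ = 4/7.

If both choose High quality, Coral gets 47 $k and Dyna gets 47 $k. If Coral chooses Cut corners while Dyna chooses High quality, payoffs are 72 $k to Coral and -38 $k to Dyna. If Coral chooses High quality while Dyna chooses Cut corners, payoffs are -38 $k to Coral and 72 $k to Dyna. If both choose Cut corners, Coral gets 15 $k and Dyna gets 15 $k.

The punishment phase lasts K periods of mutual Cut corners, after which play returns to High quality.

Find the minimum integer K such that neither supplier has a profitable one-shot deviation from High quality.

IC: δ(1−δ^K)/(1−δ) ≥ (72−47)/(47−15) = 25/32.
With δ = 4/7: need 1 − δ^K ≥ 25/32·(1−4/7)/(4/7), i.e. δ^K ≤ 0.4141.
Since (4/7)^1 = 0.5714 and (4/7)^2 = 0.3265, the smallest such K is 2.

2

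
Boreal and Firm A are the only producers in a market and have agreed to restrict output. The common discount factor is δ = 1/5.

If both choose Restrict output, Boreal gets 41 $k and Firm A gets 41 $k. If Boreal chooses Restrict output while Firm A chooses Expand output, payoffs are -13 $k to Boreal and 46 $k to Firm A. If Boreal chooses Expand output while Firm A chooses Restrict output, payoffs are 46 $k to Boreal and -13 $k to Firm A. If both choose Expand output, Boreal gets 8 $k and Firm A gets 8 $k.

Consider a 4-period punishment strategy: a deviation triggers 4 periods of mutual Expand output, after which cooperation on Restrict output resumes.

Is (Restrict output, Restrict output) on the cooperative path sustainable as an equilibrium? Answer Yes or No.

Yes

Comparing payoff streams over the 5 periods until play realigns: cooperate → 41(1+δ+…+δ^4); deviate → 46 + 8(δ+…+δ^4).
Cooperation is sustained iff (41−8)(δ+…+δ^4) ≥ 46−41.
δ+…+δ^4 = 1/5·(1−(1/5)^4)/(1−1/5) = 0.2496, and (46−41)/(41−8) = 0.1515.
0.2496 ≥ 0.1515, so cooperation is sustainable.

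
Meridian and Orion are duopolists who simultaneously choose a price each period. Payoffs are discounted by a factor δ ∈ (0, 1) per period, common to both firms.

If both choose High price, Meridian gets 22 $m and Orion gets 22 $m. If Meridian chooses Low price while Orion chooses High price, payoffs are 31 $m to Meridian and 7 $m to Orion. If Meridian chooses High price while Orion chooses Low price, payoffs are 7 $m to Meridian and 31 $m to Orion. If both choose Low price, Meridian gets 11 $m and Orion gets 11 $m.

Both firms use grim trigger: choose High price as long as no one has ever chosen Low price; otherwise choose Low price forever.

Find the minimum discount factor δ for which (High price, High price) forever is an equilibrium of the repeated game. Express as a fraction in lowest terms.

22/(1−δ) ≥ 31 + 11δ/(1−δ)
22 ≥ 31 − 20δ
δ ≥ 9/20.

9/20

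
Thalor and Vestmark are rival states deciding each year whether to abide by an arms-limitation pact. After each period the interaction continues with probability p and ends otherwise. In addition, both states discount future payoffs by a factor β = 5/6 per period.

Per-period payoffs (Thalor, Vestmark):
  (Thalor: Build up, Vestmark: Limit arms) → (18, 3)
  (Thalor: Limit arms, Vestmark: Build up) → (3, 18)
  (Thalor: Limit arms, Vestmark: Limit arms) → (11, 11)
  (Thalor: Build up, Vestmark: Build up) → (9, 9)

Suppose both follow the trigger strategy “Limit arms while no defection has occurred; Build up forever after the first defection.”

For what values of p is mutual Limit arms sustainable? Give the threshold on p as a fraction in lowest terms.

14/15

With continuation probability p and discount β, the effective per-period discount factor is βp.
Grim-trigger IC: βp ≥ (18−11)/(18−9) = 7/9.
So p ≥ (7/9)/(5/6) = 14/15.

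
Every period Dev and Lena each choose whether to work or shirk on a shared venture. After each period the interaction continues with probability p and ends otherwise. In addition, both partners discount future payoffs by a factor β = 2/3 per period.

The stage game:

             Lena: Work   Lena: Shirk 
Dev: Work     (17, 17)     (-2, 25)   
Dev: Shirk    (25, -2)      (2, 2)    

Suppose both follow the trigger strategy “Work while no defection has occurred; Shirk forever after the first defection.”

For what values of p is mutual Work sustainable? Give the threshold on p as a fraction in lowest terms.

12/23

Expected continuation weight on next period's payoff is β·p = 2/3·p, which plays the role of the discount factor.
Cooperation requires 2/3·p ≥ (25−17)/(25−2) = 8/23, hence p ≥ 12/23.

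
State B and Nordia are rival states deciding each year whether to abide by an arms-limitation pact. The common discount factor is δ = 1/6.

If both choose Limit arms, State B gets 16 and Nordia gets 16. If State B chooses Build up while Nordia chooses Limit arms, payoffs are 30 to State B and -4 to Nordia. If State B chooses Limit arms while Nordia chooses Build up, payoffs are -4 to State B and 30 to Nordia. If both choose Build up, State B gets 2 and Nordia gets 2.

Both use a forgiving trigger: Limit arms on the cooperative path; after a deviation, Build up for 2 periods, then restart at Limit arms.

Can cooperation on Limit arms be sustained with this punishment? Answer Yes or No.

No

A one-shot deviation gives 30 now, then 2 for 2 periods, then back to 16.
Gain from deviating: (30−16) today; loss: (16−2) in each of the next 2 periods.
No-deviation condition: (16−2)(δ+…+δ^2) ≥ 30−16, i.e. δ+…+δ^2 ≥ 1.
At δ = 1/6: δ+…+δ^2 = 0.1944 < 1.0000.
So cooperation is not sustainable.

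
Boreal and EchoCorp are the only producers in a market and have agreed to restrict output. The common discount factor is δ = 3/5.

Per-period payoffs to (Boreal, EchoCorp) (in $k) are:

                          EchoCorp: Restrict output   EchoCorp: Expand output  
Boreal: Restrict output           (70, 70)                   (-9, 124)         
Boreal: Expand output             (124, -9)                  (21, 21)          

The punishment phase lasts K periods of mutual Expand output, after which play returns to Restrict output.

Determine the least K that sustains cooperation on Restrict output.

3

Need Σ_{k=1}^{K} δ^k ≥ (124−70)/(70−21) = 1.1020 at δ = 3/5.
At K = 2 the sum is 0.9600 < 1.1020; at K = 3 it is 1.1760 ≥ 1.1020.
So the minimum punishment length is K = 3.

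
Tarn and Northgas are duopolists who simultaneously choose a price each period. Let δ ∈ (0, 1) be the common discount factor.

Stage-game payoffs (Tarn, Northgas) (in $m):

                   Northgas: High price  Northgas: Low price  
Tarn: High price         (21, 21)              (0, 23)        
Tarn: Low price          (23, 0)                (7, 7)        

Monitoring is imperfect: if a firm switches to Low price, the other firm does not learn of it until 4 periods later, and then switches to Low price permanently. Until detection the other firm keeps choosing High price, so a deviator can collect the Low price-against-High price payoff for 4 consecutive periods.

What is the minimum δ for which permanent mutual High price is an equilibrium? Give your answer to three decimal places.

0.595

A deviator earns 23 for 4 periods, then 7 forever; cooperating earns 21 forever. Multiplying the IC by (1−δ):
21 ≥ 23(1−δ^4) + 7δ^4, so 16·δ^4 ≥ 2 and δ^4 ≥ 1/8.
δ ≥ (1/8)^(1/4) ≈ 0.595.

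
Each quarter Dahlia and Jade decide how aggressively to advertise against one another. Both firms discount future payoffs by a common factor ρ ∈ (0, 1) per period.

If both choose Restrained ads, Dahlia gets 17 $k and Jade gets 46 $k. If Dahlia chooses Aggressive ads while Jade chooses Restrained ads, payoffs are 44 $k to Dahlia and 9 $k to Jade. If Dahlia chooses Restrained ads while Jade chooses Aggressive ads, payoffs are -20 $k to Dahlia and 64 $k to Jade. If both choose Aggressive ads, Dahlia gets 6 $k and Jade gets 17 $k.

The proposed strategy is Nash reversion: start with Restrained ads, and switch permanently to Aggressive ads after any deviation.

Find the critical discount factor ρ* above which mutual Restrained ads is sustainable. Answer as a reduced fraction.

Dahlia: cooperation gives 17 each period; deviation gives 44 once then 6 forever.
  17/(1−ρ) ≥ 44 + 6ρ/(1−ρ) ⇒ ρ ≥ 27/38.
Jade: cooperation gives 46 each period; deviation gives 64 once then 17 forever.
  ρ ≥ 18/47.
Both must hold, so the binding constraint is Dahlia's: ρ ≥ 27/38.

27/38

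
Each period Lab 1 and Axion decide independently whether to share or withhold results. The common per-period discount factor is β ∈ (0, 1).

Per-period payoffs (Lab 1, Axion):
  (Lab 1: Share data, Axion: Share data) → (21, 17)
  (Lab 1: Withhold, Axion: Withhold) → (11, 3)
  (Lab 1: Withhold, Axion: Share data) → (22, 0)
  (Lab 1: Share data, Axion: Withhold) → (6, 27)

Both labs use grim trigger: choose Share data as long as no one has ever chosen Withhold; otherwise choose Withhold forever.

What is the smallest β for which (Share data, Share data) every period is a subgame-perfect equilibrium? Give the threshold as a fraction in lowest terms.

For Lab 1: deviation gain 22−21 = 1, per-period punishment loss 21−11 = 10. IC gives β ≥ 1/11.
For Axion: gain 10, loss 14 per period, so β ≥ 10/24 = 5/12.
The tighter constraint is Axion's, so cooperation needs β ≥ 5/12.

5/12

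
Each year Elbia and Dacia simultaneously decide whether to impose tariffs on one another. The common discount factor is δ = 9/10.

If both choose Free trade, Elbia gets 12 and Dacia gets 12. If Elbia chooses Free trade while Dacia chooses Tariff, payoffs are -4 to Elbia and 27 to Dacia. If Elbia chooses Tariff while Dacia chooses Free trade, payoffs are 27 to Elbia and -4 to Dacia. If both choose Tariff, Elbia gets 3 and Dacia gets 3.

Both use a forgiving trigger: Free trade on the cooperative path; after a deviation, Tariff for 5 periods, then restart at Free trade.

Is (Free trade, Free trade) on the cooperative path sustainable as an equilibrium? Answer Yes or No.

Comparing payoff streams over the 6 periods until play realigns: cooperate → 12(1+δ+…+δ^5); deviate → 27 + 3(δ+…+δ^5).
Cooperation is sustained iff (12−3)(δ+…+δ^5) ≥ 27−12.
δ+…+δ^5 = 9/10·(1−(9/10)^5)/(1−9/10) = 3.6856, and (27−12)/(12−3) = 1.6667.
3.6856 ≥ 1.6667, so cooperation is sustainable.

Yes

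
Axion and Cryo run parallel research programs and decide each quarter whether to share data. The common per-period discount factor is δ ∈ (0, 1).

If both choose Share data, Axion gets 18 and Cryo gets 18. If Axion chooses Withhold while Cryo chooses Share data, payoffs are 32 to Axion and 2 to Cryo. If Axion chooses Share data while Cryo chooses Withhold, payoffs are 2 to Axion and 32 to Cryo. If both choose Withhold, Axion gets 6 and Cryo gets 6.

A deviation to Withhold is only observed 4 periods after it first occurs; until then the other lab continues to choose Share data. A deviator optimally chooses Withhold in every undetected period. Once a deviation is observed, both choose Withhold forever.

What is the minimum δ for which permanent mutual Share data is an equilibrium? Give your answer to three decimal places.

0.857

A deviator earns 32 for 4 periods, then 6 forever; cooperating earns 18 forever. Multiplying the IC by (1−δ):
18 ≥ 32(1−δ^4) + 6δ^4, so 26·δ^4 ≥ 14 and δ^4 ≥ 7/13.
δ ≥ (7/13)^(1/4) ≈ 0.857.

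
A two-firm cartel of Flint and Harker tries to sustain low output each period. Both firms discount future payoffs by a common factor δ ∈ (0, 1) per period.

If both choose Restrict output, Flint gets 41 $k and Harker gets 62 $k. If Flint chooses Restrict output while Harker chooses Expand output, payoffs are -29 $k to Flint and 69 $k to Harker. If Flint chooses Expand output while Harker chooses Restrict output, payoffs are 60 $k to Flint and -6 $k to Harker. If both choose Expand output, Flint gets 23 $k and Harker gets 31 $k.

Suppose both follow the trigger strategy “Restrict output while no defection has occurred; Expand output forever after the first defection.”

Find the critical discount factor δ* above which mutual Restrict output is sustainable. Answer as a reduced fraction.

19/37

For Flint: deviation gain 60−41 = 19, per-period punishment loss 41−23 = 18. IC gives δ ≥ 19/37.
For Harker: gain 7, loss 31 per period, so δ ≥ 7/38.
The tighter constraint is Flint's, so cooperation needs δ ≥ 19/37.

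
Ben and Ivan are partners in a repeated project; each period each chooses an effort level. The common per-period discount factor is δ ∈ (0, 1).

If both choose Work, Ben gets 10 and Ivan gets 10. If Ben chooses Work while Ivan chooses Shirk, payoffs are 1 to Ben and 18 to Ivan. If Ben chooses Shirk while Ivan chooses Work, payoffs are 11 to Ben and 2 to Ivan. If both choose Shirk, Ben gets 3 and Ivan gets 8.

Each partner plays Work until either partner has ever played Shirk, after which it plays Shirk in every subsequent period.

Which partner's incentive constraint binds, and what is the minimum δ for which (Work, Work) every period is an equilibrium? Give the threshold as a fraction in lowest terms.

Ben's threshold: (11−10)/(11−3) = 1/8.
Ivan's threshold: (18−10)/(18−8) = 4/5.
1/8 < 4/5, so Ivan binds and δ* = 4/5.

Ivan; δ ≥ 4/5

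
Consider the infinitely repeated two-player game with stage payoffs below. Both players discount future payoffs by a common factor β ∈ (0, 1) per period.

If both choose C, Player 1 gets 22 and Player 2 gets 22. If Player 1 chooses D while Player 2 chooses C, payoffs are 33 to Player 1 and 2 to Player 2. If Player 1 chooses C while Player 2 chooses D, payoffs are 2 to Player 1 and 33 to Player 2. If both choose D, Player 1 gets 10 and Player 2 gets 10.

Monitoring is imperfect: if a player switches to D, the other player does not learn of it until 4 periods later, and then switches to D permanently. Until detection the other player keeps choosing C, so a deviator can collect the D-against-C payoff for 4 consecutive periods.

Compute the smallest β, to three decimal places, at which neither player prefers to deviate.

Deviating for the 4 undetected periods gains 33−22 = 11 per period over cooperation, then loses 22−10 = 12 per period forever once punishment starts.
Gain: 11(1 + β + … + β^3); loss: 12·β^4/(1−β).
No profitable deviation ⇔ 11(1−β^4) ≤ 12·β^4, i.e. β^4 ≥ 11/(11+12) = 11/23.
Hence β ≥ (11/23)^(1/4) ≈ 0.832.

0.832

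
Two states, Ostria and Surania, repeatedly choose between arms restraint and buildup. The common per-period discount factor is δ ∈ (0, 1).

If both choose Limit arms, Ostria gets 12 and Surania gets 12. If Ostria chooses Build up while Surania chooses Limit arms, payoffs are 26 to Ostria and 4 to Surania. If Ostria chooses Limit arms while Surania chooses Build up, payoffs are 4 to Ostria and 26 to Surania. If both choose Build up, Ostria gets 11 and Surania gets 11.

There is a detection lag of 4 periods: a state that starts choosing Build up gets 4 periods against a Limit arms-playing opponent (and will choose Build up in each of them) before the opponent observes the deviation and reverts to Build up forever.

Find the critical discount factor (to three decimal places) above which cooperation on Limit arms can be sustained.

The best deviation is to choose Build up for all 4 undetected periods, earning 26 each, then 11 forever once detected.
Deviation value: 26(1−δ^4)/(1−δ) + 11δ^4/(1−δ); cooperation value: 12/(1−δ).
IC: 12 ≥ 26(1−δ^4) + 11δ^4 = 26 − 15δ^4.
So δ^4 ≥ 14/15, giving δ ≥ (14/15)^(1/4) ≈ 0.983.

0.983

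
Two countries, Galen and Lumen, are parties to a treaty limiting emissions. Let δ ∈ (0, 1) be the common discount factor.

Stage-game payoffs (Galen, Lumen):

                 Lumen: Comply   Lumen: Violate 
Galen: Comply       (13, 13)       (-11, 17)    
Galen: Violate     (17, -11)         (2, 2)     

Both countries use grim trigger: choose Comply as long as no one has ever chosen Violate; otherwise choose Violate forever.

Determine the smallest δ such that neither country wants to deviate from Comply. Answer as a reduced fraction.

One-period gain from deviating is 17 − 13 = 4. The loss is 13 − 2 = 11 in every subsequent period, with present value 11·δ/(1−δ).
Deviation is unprofitable when 11·δ/(1−δ) ≥ 4, i.e. δ/(1−δ) ≥ 4/11.
Equivalently δ ≥ 4/(4+11) = 4/15.

4/15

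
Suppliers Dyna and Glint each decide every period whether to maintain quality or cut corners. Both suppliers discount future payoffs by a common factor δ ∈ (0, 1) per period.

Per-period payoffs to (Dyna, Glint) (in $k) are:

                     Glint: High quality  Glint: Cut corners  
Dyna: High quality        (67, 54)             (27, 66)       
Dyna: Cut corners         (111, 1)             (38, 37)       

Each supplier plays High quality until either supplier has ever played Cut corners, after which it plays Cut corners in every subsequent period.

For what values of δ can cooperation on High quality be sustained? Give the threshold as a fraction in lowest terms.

Dyna's threshold: (111−67)/(111−38) = 44/73.
Glint's threshold: (66−54)/(66−37) = 12/29.
44/73 > 12/29, so Dyna binds and δ* = 44/73.

44/73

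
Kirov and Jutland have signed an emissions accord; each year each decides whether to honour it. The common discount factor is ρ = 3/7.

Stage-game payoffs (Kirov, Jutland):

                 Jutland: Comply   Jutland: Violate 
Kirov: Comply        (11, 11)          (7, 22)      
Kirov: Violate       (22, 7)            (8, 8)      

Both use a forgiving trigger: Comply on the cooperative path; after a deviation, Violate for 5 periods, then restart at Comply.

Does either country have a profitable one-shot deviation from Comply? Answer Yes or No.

Yes

Comparing payoff streams over the 6 periods until play realigns: cooperate → 11(1+ρ+…+ρ^5); deviate → 22 + 8(ρ+…+ρ^5).
Cooperation is sustained iff (11−8)(ρ+…+ρ^5) ≥ 22−11.
ρ+…+ρ^5 = 3/7·(1−(3/7)^5)/(1−3/7) = 0.7392, and (22−11)/(11−8) = 3.6667.
0.7392 < 3.6667, so cooperation is not sustainable.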